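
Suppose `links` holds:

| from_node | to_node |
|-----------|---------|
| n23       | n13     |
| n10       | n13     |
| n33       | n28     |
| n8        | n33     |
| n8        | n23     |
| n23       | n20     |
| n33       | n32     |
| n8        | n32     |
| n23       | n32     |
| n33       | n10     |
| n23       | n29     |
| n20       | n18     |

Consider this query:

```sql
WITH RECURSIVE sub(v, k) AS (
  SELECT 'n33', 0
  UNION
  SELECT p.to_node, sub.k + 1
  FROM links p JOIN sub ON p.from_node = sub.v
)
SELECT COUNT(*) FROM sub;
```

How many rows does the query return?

Base: (n33, k=0).
Iteration 1: edges from {n33} -> (n10, k=1), (n28, k=1), (n32, k=1).
Iteration 2: edges from {n10,n28,n32} -> (n13, k=2).
Iteration 3: no outgoing edges from {n13}; recursion stops.
Total rows emitted: 5.

5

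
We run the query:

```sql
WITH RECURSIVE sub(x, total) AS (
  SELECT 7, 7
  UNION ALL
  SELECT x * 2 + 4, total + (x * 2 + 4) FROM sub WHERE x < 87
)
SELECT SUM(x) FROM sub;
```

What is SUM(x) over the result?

321

Base: x=7, total=7.
Iteration 1: 7 < 87 holds -> x = 7 * 2 + 4 = 18, total = 7 + 18 = 25.
Iteration 2: 18 < 87 holds -> x = 18 * 2 + 4 = 40, total = 25 + 40 = 65.
Iteration 3: 40 < 87 holds -> x = 40 * 2 + 4 = 84, total = 65 + 84 = 149.
Iteration 4: 84 < 87 holds -> x = 84 * 2 + 4 = 172, total = 149 + 172 = 321.
Iteration 5: 172 < 87 fails; recursion stops.
SUM(x) = 7 + 18 + 40 + 84 + 172 = 321.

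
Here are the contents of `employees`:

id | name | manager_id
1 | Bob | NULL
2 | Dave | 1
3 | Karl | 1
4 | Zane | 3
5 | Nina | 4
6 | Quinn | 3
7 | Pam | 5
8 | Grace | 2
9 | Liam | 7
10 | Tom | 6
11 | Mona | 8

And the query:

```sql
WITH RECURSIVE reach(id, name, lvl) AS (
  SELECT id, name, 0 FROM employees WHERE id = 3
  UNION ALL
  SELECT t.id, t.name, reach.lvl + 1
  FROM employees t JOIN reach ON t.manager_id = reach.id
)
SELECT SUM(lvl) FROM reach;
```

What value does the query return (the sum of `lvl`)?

13

Base: id=3 (Karl) at lvl 0.
Iteration 1: rows with manager_id in {3} -> Zane (id 4, lvl 1), Quinn (id 6, lvl 1).
Iteration 2: rows with manager_id in {4,6} -> Nina (id 5, lvl 2), Tom (id 10, lvl 2).
Iteration 3: rows with manager_id in {5,10} -> Pam (id 7, lvl 3).
Iteration 4: rows with manager_id in {7} -> Liam (id 9, lvl 4).
Iteration 5: no rows with manager_id in {9}; recursion stops.
SUM(lvl) = 0 + 1 + 1 + 2 + 2 + 3 + 4 = 13.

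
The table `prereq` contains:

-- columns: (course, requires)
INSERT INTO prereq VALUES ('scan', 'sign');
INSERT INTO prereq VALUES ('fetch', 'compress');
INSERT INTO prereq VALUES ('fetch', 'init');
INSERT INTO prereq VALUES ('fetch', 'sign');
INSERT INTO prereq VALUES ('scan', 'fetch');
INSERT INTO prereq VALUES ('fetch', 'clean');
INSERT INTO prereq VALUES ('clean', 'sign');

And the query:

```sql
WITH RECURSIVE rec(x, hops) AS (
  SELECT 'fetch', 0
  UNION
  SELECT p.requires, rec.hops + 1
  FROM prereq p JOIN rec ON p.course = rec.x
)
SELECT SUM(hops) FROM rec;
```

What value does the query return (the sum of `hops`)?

Base: (fetch, hops=0).
Iteration 1: edges from {fetch} -> (clean, hops=1), (compress, hops=1), (init, hops=1), (sign, hops=1).
Iteration 2: edges from {clean,compress,init,sign} -> (sign, hops=2).
Iteration 3: no outgoing edges from {sign}; recursion stops.
SUM(hops) = 0 + 1 + 1 + 1 + 1 + 2 = 6.

6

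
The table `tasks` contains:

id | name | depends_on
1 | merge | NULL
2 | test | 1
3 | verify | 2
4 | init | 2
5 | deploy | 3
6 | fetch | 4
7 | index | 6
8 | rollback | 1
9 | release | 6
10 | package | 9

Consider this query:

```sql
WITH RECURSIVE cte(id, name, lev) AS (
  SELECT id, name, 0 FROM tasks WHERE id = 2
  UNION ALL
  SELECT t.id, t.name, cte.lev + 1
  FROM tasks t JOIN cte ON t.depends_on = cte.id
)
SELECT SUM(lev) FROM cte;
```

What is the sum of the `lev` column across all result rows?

16

Base: id=2 (test) at lev 0.
Iteration 1: rows with depends_on in {2} -> verify (id 3, lev 1), init (id 4, lev 1).
Iteration 2: rows with depends_on in {3,4} -> deploy (id 5, lev 2), fetch (id 6, lev 2).
Iteration 3: rows with depends_on in {5,6} -> index (id 7, lev 3), release (id 9, lev 3).
Iteration 4: rows with depends_on in {7,9} -> package (id 10, lev 4).
Iteration 5: no rows with depends_on in {10}; recursion stops.
SUM(lev) = 0 + 1 + 1 + 2 + 2 + 3 + 3 + 4 = 16.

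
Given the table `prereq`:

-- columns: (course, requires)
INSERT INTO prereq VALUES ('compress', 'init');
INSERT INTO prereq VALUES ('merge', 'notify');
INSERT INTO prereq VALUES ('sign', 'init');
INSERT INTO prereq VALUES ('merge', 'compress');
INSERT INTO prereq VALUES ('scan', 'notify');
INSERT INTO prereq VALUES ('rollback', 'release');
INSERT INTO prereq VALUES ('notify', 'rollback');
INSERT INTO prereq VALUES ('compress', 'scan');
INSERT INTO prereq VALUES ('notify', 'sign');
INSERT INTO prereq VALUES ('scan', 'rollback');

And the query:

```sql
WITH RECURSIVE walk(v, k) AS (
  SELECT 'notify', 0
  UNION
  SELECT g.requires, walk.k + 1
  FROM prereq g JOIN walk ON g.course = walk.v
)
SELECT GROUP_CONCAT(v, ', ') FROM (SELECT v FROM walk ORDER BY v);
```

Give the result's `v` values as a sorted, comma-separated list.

Base: (notify, k=0).
Iteration 1: edges from {notify} -> (rollback, k=1), (sign, k=1).
Iteration 2: edges from {rollback,sign} -> (init, k=2), (release, k=2).
Iteration 3: no outgoing edges from {init,release}; recursion stops.

init, notify, release, rollback, sign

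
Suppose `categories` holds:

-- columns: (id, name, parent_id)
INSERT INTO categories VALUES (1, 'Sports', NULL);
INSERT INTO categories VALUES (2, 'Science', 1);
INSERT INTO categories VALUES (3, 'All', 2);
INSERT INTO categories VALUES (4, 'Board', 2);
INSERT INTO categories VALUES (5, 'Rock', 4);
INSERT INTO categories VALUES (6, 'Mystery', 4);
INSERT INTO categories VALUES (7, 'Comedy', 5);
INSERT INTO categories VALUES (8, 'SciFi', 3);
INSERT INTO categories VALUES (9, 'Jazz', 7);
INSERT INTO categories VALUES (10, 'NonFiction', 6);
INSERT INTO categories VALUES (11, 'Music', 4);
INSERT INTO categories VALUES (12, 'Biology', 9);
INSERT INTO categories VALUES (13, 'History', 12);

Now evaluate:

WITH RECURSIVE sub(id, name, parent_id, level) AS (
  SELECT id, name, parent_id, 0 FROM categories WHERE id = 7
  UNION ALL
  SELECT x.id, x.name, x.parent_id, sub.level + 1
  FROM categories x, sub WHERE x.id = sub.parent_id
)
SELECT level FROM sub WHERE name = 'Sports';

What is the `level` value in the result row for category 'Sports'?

Base: id=7 (Comedy), parent_id=5, level 0.
Iteration 1: join on id=5 -> Rock (id 5, parent_id=4, level 1).
Iteration 2: join on id=4 -> Board (id 4, parent_id=2, level 2).
Iteration 3: join on id=2 -> Science (id 2, parent_id=1, level 3).
Iteration 4: join on id=1 -> Sports (id 1, parent_id=NULL, level 4).
Iteration 5: parent_id is NULL; no match; recursion stops.

4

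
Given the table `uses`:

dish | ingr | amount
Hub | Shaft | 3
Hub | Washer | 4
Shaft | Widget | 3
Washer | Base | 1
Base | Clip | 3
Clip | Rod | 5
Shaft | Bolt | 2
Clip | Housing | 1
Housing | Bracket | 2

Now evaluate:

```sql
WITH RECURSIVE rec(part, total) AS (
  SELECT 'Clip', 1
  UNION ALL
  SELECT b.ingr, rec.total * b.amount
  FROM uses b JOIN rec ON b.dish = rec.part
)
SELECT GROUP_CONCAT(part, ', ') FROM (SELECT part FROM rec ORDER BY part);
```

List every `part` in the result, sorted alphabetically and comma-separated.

Bracket, Clip, Housing, Rod

Base: (Clip, total=1).
Iteration 1: components of {Clip} -> Housing = 1*1 = 1, Rod = 1*5 = 5.
Iteration 2: components of {Housing,Rod} -> Bracket = 1*2 = 2.
Iteration 3: no further components; recursion stops.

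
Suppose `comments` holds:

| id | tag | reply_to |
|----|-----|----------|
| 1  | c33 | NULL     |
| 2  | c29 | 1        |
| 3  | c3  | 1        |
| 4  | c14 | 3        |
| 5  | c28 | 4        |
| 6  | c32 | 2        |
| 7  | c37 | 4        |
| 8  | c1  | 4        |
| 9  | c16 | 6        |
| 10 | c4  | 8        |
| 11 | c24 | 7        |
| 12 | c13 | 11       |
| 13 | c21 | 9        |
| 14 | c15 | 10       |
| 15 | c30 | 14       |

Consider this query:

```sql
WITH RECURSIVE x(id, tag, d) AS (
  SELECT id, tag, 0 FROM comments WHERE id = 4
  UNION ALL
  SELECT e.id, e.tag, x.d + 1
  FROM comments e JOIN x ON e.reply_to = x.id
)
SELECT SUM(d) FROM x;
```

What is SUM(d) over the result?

Base: id=4 (c14) at d 0.
Iteration 1: rows with reply_to in {4} -> c28 (id 5, d 1), c37 (id 7, d 1), c1 (id 8, d 1).
Iteration 2: rows with reply_to in {5,7,8} -> c4 (id 10, d 2), c24 (id 11, d 2).
Iteration 3: rows with reply_to in {10,11} -> c13 (id 12, d 3), c15 (id 14, d 3).
Iteration 4: rows with reply_to in {12,14} -> c30 (id 15, d 4).
Iteration 5: no rows with reply_to in {15}; recursion stops.
SUM(d) = 0 + 1 + 1 + 1 + 2 + 2 + 3 + 3 + 4 = 17.

17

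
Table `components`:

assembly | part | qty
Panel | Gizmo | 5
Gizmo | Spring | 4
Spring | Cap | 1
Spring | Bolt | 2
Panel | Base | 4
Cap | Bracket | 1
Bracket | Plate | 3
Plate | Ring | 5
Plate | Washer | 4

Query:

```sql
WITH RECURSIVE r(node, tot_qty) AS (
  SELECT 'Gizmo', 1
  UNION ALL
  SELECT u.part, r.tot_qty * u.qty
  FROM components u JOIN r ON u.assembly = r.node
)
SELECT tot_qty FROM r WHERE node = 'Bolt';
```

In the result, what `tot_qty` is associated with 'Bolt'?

Base: (Gizmo, tot_qty=1).
Iteration 1: components of {Gizmo} -> Spring = 1*4 = 4.
Iteration 2: components of {Spring} -> Bolt = 4*2 = 8, Cap = 4*1 = 4.
Iteration 3: components of {Bolt,Cap} -> Bracket = 4*1 = 4.
Iteration 4: components of {Bracket} -> Plate = 4*3 = 12.
Iteration 5: components of {Plate} -> Ring = 12*5 = 60, Washer = 12*4 = 48.
Iteration 6: no further components; recursion stops.

8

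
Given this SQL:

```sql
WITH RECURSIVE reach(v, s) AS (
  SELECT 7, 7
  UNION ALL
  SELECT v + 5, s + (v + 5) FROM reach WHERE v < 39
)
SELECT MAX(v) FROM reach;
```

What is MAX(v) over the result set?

Base: v=7, s=7.
Iteration 1: 7 < 39 holds -> v = 7 + 5 = 12, s = 7 + 12 = 19.
Iteration 2: 12 < 39 holds -> v = 12 + 5 = 17, s = 19 + 17 = 36.
Iteration 3: 17 < 39 holds -> v = 17 + 5 = 22, s = 36 + 22 = 58.
Iteration 4: 22 < 39 holds -> v = 22 + 5 = 27, s = 58 + 27 = 85.
Iteration 5: 27 < 39 holds -> v = 27 + 5 = 32, s = 85 + 32 = 117.
Iteration 6: 32 < 39 holds -> v = 32 + 5 = 37, s = 117 + 37 = 154.
Iteration 7: 37 < 39 holds -> v = 37 + 5 = 42, s = 154 + 42 = 196.
Iteration 8: 42 < 39 fails; recursion stops.
v values: 7, 12, 17, 22, 27, 32, 37, 42; the maximum is 42.

42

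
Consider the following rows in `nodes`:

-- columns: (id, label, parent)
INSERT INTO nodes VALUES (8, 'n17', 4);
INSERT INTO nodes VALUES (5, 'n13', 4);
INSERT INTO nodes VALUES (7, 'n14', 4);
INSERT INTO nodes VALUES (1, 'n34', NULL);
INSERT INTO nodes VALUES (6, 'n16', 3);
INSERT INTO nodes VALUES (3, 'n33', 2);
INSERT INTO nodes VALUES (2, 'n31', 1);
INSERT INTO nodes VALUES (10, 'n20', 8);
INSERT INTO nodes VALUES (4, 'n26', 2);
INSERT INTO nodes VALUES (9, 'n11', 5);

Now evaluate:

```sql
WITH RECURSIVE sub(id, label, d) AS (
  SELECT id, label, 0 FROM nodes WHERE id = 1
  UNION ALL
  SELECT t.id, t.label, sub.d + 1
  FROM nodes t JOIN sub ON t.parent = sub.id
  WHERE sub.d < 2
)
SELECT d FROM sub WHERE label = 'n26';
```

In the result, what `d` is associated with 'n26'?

Base: id=1 (n34) at d 0.
Iteration 1: rows with parent in {1} -> n31 (id 2, d 1).
Iteration 2: rows with parent in {2} -> n33 (id 3, d 2), n26 (id 4, d 2).
Iteration 3: d < 2 fails for all current rows; recursion stops.

2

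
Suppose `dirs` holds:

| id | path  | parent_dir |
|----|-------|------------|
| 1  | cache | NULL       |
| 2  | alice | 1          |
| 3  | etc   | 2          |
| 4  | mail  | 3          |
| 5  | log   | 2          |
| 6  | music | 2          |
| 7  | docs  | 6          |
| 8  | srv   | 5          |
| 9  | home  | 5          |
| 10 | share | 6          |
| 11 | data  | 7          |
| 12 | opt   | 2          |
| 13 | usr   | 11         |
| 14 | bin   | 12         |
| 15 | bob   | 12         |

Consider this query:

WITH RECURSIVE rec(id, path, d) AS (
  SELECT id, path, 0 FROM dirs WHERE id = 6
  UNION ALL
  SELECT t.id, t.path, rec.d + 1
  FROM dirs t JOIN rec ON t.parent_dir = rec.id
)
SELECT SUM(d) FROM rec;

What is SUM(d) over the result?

Base: id=6 (music) at d 0.
Iteration 1: rows with parent_dir in {6} -> docs (id 7, d 1), share (id 10, d 1).
Iteration 2: rows with parent_dir in {7,10} -> data (id 11, d 2).
Iteration 3: rows with parent_dir in {11} -> usr (id 13, d 3).
Iteration 4: no rows with parent_dir in {13}; recursion stops.
SUM(d) = 0 + 1 + 1 + 2 + 3 = 7.

7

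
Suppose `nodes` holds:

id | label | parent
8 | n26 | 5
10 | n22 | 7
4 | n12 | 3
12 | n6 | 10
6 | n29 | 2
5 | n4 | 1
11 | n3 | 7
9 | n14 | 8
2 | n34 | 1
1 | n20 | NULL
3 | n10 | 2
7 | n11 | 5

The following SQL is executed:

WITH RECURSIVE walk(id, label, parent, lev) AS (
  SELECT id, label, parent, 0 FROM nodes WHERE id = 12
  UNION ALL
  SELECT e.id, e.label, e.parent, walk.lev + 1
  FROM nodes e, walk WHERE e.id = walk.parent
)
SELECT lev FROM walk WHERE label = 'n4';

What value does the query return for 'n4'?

3

Base: id=12 (n6), parent=10, lev 0.
Iteration 1: join on id=10 -> n22 (id 10, parent=7, lev 1).
Iteration 2: join on id=7 -> n11 (id 7, parent=5, lev 2).
Iteration 3: join on id=5 -> n4 (id 5, parent=1, lev 3).
Iteration 4: join on id=1 -> n20 (id 1, parent=NULL, lev 4).
Iteration 5: parent is NULL; no match; recursion stops.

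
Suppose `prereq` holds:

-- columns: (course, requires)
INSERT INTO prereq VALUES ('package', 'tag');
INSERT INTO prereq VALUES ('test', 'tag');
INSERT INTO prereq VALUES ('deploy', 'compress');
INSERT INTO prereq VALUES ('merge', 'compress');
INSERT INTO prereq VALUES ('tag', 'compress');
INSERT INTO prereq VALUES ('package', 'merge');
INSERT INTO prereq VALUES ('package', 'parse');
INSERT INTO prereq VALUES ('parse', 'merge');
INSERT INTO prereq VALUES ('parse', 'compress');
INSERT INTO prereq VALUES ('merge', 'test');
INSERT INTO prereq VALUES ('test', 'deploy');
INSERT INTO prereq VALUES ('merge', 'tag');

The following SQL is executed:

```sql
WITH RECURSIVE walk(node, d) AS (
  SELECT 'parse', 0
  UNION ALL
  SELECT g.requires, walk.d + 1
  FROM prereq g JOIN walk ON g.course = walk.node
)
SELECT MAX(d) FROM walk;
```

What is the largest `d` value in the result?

4

Base: (parse, d=0).
Iteration 1: edges from {parse} -> (compress, d=1), (merge, d=1).
Iteration 2: edges from {compress,merge} -> (compress, d=2), (tag, d=2), (test, d=2).
Iteration 3: edges from {compress,tag,test} -> (compress, d=3), (deploy, d=3), (tag, d=3).
Iteration 4: edges from {compress,deploy,tag} -> (compress, d=4) x2. [UNION ALL keeps all 2 new rows, including repeats]
Iteration 5: no outgoing edges from {compress}; recursion stops.
d values: 0, 1, 1, 2, 2, 2, 3, 3, 3, 4, 4; the maximum is 4.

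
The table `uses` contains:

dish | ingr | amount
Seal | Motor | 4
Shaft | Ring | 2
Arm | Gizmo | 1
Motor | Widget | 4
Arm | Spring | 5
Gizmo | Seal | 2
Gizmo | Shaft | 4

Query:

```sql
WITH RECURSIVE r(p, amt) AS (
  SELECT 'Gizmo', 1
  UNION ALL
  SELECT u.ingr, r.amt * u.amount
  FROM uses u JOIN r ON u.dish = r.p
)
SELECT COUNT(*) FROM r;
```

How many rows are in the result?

6

Base: (Gizmo, amt=1).
Iteration 1: components of {Gizmo} -> Seal = 1*2 = 2, Shaft = 1*4 = 4.
Iteration 2: components of {Seal,Shaft} -> Motor = 2*4 = 8, Ring = 4*2 = 8.
Iteration 3: components of {Motor,Ring} -> Widget = 8*4 = 32.
Iteration 4: no further components; recursion stops.
Total rows emitted: 6.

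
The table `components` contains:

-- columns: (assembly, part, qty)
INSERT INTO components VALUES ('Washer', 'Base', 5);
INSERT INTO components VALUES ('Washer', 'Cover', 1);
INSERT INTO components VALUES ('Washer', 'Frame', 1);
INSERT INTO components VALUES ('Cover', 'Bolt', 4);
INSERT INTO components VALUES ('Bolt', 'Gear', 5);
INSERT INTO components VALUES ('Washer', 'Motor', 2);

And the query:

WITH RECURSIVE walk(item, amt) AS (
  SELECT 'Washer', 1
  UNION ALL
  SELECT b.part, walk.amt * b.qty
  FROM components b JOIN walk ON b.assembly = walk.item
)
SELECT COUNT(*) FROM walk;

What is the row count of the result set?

Base: (Washer, amt=1).
Iteration 1: components of {Washer} -> Base = 1*5 = 5, Cover = 1*1 = 1, Frame = 1*1 = 1, Motor = 1*2 = 2.
Iteration 2: components of {Base,Cover,Frame,Motor} -> Bolt = 1*4 = 4.
Iteration 3: components of {Bolt} -> Gear = 4*5 = 20.
Iteration 4: no further components; recursion stops.
Total rows emitted: 7.

7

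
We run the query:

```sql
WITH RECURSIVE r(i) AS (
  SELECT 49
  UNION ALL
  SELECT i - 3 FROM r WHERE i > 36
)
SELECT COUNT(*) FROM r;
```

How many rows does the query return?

6

Base: i=49.
Iteration 1: 49 > 36 holds -> i = 49 - 3 = 46.
Iteration 2: 46 > 36 holds -> i = 46 - 3 = 43.
Iteration 3: 43 > 36 holds -> i = 43 - 3 = 40.
Iteration 4: 40 > 36 holds -> i = 40 - 3 = 37.
Iteration 5: 37 > 36 holds -> i = 37 - 3 = 34.
Iteration 6: 34 > 36 fails; recursion stops.
Total rows emitted: 6.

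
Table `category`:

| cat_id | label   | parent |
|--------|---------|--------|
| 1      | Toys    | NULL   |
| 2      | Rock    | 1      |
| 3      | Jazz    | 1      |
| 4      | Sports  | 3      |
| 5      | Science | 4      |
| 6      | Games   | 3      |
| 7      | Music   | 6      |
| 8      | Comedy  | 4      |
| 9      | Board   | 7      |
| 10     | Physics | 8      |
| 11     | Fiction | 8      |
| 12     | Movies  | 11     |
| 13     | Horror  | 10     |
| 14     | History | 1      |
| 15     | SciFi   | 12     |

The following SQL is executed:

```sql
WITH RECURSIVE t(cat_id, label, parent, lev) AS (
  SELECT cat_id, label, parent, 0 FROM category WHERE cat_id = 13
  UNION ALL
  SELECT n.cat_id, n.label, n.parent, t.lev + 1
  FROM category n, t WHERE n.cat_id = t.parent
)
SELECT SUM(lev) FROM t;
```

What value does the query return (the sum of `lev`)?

15

Base: cat_id=13 (Horror), parent=10, lev 0.
Iteration 1: join on cat_id=10 -> Physics (id 10, parent=8, lev 1).
Iteration 2: join on cat_id=8 -> Comedy (id 8, parent=4, lev 2).
Iteration 3: join on cat_id=4 -> Sports (id 4, parent=3, lev 3).
Iteration 4: join on cat_id=3 -> Jazz (id 3, parent=1, lev 4).
Iteration 5: join on cat_id=1 -> Toys (id 1, parent=NULL, lev 5).
Iteration 6: parent is NULL; no match; recursion stops.
SUM(lev) = 0 + 1 + 2 + 3 + 4 + 5 = 15.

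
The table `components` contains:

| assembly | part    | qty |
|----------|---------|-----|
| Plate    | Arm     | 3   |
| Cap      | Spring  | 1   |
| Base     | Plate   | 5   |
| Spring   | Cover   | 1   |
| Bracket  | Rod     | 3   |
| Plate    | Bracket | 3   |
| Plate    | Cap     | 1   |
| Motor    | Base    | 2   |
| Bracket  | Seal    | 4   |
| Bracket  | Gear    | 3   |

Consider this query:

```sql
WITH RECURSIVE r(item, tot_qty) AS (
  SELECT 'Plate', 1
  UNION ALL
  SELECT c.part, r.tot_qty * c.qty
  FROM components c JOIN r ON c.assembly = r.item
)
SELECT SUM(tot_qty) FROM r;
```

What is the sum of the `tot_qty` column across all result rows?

Base: (Plate, tot_qty=1).
Iteration 1: components of {Plate} -> Arm = 1*3 = 3, Bracket = 1*3 = 3, Cap = 1*1 = 1.
Iteration 2: components of {Arm,Bracket,Cap} -> Gear = 3*3 = 9, Rod = 3*3 = 9, Seal = 3*4 = 12, Spring = 1*1 = 1.
Iteration 3: components of {Gear,Rod,Seal,Spring} -> Cover = 1*1 = 1.
Iteration 4: no further components; recursion stops.
SUM(tot_qty) = 1 + 3 + 3 + 1 + 9 + 12 + 9 + 1 + 1 = 40.

40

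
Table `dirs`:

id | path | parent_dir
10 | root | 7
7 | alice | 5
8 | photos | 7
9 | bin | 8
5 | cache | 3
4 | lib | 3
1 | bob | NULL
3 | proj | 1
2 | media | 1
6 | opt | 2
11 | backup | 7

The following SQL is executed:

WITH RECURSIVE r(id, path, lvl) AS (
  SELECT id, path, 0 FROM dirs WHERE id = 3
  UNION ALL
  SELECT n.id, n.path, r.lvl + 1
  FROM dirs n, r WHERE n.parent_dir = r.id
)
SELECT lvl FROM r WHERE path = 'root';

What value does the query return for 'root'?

Base: id=3 (proj) at lvl 0.
Iteration 1: rows with parent_dir in {3} -> lib (id 4, lvl 1), cache (id 5, lvl 1).
Iteration 2: rows with parent_dir in {4,5} -> alice (id 7, lvl 2).
Iteration 3: rows with parent_dir in {7} -> photos (id 8, lvl 3), root (id 10, lvl 3), backup (id 11, lvl 3).
Iteration 4: rows with parent_dir in {8,10,11} -> bin (id 9, lvl 4).
Iteration 5: no rows with parent_dir in {9}; recursion stops.

3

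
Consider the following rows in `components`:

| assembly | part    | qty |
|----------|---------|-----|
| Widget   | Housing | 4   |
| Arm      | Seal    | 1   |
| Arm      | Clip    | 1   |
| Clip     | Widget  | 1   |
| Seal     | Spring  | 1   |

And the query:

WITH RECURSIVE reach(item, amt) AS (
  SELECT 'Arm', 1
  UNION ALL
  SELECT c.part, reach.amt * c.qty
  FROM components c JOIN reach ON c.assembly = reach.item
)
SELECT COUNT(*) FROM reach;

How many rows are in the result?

6

Base: (Arm, amt=1).
Iteration 1: components of {Arm} -> Clip = 1*1 = 1, Seal = 1*1 = 1.
Iteration 2: components of {Clip,Seal} -> Spring = 1*1 = 1, Widget = 1*1 = 1.
Iteration 3: components of {Spring,Widget} -> Housing = 1*4 = 4.
Iteration 4: no further components; recursion stops.
Total rows emitted: 6.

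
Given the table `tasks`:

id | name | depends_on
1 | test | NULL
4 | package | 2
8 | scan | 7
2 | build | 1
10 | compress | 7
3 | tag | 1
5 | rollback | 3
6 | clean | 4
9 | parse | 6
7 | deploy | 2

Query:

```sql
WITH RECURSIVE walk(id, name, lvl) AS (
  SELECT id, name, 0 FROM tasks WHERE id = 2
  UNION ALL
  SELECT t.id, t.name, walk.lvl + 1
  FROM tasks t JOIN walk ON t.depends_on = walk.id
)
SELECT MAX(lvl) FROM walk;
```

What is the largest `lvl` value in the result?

3

Base: id=2 (build) at lvl 0.
Iteration 1: rows with depends_on in {2} -> package (id 4, lvl 1), deploy (id 7, lvl 1).
Iteration 2: rows with depends_on in {4,7} -> clean (id 6, lvl 2), scan (id 8, lvl 2), compress (id 10, lvl 2).
Iteration 3: rows with depends_on in {6,8,10} -> parse (id 9, lvl 3).
Iteration 4: no rows with depends_on in {9}; recursion stops.
lvl values: 0, 1, 1, 2, 2, 2, 3; the maximum is 3.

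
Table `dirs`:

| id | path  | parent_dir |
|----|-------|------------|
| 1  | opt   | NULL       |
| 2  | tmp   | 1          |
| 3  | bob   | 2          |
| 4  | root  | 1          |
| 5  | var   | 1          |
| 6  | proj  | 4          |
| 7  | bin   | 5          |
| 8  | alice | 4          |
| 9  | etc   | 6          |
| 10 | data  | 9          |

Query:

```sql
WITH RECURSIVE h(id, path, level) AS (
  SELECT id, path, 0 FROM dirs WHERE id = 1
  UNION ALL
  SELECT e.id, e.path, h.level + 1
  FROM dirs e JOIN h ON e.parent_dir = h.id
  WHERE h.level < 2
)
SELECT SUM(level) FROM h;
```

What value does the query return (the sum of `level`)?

11

Base: id=1 (opt) at level 0.
Iteration 1: rows with parent_dir in {1} -> tmp (id 2, level 1), root (id 4, level 1), var (id 5, level 1).
Iteration 2: rows with parent_dir in {2,4,5} -> bob (id 3, level 2), proj (id 6, level 2), bin (id 7, level 2), alice (id 8, level 2).
Iteration 3: level < 2 fails for all current rows; recursion stops.
SUM(level) = 0 + 1 + 1 + 1 + 2 + 2 + 2 + 2 = 11.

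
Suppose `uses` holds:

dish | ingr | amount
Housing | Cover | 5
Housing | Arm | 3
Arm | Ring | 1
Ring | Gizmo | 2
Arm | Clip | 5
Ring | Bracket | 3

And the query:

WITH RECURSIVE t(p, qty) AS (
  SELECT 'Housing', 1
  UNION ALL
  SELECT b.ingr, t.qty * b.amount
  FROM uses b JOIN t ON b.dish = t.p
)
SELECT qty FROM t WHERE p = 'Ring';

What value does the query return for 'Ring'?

3

Base: (Housing, qty=1).
Iteration 1: components of {Housing} -> Arm = 1*3 = 3, Cover = 1*5 = 5.
Iteration 2: components of {Arm,Cover} -> Clip = 3*5 = 15, Ring = 3*1 = 3.
Iteration 3: components of {Clip,Ring} -> Bracket = 3*3 = 9, Gizmo = 3*2 = 6.
Iteration 4: no further components; recursion stops.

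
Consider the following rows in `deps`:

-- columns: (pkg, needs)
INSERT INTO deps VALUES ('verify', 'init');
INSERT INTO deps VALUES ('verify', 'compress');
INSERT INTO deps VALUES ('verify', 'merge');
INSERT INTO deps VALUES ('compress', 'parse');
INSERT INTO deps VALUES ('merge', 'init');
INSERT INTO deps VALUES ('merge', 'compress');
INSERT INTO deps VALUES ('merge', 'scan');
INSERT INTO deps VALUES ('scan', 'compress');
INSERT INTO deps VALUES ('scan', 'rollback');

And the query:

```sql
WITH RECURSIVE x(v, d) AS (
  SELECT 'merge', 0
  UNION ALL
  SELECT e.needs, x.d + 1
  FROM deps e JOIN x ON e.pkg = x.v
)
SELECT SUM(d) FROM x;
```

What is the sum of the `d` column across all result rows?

Base: (merge, d=0).
Iteration 1: edges from {merge} -> (compress, d=1), (init, d=1), (scan, d=1).
Iteration 2: edges from {compress,init,scan} -> (compress, d=2), (parse, d=2), (rollback, d=2).
Iteration 3: edges from {compress,parse,rollback} -> (parse, d=3).
Iteration 4: no outgoing edges from {parse}; recursion stops.
SUM(d) = 0 + 1 + 1 + 1 + 2 + 2 + 2 + 3 = 12.

12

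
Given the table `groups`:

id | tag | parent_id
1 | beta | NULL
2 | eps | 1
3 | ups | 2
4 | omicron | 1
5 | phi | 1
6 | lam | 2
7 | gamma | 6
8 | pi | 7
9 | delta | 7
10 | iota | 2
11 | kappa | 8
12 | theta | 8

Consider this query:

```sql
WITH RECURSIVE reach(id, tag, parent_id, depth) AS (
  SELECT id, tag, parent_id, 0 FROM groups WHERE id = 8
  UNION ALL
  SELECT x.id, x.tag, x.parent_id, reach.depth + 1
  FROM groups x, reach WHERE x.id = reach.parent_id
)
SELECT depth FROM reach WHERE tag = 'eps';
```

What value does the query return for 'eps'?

Base: id=8 (pi), parent_id=7, depth 0.
Iteration 1: join on id=7 -> gamma (id 7, parent_id=6, depth 1).
Iteration 2: join on id=6 -> lam (id 6, parent_id=2, depth 2).
Iteration 3: join on id=2 -> eps (id 2, parent_id=1, depth 3).
Iteration 4: join on id=1 -> beta (id 1, parent_id=NULL, depth 4).
Iteration 5: parent_id is NULL; no match; recursion stops.

3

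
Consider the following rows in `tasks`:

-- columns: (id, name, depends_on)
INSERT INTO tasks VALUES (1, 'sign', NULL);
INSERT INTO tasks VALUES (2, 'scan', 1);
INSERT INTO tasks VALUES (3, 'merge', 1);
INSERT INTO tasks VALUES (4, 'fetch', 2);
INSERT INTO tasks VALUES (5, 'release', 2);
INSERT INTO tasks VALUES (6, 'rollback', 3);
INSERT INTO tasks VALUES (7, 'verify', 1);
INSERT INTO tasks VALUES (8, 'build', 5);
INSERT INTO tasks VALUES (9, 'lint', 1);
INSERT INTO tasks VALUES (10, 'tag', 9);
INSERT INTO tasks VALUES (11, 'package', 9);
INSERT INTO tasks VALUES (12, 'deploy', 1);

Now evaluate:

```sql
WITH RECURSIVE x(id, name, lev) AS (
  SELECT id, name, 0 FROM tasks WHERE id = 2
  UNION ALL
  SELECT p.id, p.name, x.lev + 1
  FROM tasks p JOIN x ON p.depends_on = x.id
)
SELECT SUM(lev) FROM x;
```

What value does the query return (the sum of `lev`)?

Base: id=2 (scan) at lev 0.
Iteration 1: rows with depends_on in {2} -> fetch (id 4, lev 1), release (id 5, lev 1).
Iteration 2: rows with depends_on in {4,5} -> build (id 8, lev 2).
Iteration 3: no rows with depends_on in {8}; recursion stops.
SUM(lev) = 0 + 1 + 1 + 2 = 4.

4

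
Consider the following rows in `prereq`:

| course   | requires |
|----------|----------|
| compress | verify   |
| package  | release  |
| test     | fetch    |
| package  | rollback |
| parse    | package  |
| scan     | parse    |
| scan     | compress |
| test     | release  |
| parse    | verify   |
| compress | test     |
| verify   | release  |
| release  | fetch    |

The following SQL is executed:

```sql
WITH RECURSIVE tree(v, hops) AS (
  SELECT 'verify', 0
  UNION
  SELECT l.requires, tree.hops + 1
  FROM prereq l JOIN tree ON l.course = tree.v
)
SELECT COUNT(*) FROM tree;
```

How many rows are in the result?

3

Base: (verify, hops=0).
Iteration 1: edges from {verify} -> (release, hops=1).
Iteration 2: edges from {release} -> (fetch, hops=2).
Iteration 3: no outgoing edges from {fetch}; recursion stops.
Total rows emitted: 3.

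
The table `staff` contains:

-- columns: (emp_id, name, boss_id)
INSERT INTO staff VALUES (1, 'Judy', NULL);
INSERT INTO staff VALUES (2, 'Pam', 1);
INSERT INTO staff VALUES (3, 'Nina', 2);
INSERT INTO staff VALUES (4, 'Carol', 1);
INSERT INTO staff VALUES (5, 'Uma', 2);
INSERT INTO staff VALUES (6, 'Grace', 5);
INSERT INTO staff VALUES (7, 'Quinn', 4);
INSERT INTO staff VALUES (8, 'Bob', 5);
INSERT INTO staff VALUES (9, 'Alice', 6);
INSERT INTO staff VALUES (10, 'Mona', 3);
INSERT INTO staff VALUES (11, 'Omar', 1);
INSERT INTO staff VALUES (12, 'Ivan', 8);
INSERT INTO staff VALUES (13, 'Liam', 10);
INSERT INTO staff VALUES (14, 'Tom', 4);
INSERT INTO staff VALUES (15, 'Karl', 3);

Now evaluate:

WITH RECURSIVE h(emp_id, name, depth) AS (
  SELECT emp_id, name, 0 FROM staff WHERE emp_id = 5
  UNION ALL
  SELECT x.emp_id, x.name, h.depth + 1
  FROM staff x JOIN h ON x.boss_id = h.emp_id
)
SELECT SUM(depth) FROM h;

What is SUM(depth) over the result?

6

Base: emp_id=5 (Uma) at depth 0.
Iteration 1: rows with boss_id in {5} -> Grace (id 6, depth 1), Bob (id 8, depth 1).
Iteration 2: rows with boss_id in {6,8} -> Alice (id 9, depth 2), Ivan (id 12, depth 2).
Iteration 3: no rows with boss_id in {9,12}; recursion stops.
SUM(depth) = 0 + 1 + 1 + 2 + 2 = 6.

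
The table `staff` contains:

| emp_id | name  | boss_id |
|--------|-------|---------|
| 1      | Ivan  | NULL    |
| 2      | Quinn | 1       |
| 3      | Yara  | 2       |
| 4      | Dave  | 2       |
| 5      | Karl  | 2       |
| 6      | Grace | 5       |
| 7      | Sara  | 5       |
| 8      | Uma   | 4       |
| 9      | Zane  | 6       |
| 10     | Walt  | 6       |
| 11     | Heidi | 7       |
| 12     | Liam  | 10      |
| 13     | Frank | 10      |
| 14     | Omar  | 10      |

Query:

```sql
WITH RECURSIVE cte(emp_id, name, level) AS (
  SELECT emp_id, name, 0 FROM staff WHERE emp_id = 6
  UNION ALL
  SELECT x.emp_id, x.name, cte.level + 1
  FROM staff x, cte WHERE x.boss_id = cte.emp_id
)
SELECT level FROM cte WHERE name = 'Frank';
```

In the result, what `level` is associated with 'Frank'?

Base: emp_id=6 (Grace) at level 0.
Iteration 1: rows with boss_id in {6} -> Zane (id 9, level 1), Walt (id 10, level 1).
Iteration 2: rows with boss_id in {9,10} -> Liam (id 12, level 2), Frank (id 13, level 2), Omar (id 14, level 2).
Iteration 3: no rows with boss_id in {12,13,14}; recursion stops.

2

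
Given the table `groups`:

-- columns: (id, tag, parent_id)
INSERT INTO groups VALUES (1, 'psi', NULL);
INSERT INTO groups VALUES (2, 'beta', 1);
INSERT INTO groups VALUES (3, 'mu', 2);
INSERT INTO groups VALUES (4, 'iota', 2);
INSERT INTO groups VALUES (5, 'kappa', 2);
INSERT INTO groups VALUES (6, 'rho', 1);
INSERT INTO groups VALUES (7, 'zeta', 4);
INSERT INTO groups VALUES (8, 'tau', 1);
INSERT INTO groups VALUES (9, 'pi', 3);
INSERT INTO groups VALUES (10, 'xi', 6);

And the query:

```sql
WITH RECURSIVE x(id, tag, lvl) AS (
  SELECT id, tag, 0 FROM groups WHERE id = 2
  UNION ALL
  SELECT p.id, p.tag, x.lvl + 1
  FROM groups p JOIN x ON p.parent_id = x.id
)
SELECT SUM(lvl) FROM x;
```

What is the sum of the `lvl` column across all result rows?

Base: id=2 (beta) at lvl 0.
Iteration 1: rows with parent_id in {2} -> mu (id 3, lvl 1), iota (id 4, lvl 1), kappa (id 5, lvl 1).
Iteration 2: rows with parent_id in {3,4,5} -> zeta (id 7, lvl 2), pi (id 9, lvl 2).
Iteration 3: no rows with parent_id in {7,9}; recursion stops.
SUM(lvl) = 0 + 1 + 1 + 1 + 2 + 2 = 7.

7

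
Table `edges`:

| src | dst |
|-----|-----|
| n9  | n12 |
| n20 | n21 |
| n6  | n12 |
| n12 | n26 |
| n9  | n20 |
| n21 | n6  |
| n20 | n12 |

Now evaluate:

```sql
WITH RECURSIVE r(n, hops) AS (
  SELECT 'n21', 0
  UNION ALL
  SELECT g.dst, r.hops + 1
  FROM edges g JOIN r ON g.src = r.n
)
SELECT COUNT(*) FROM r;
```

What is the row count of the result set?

4

Base: (n21, hops=0).
Iteration 1: edges from {n21} -> (n6, hops=1).
Iteration 2: edges from {n6} -> (n12, hops=2).
Iteration 3: edges from {n12} -> (n26, hops=3).
Iteration 4: no outgoing edges from {n26}; recursion stops.
Total rows emitted: 4.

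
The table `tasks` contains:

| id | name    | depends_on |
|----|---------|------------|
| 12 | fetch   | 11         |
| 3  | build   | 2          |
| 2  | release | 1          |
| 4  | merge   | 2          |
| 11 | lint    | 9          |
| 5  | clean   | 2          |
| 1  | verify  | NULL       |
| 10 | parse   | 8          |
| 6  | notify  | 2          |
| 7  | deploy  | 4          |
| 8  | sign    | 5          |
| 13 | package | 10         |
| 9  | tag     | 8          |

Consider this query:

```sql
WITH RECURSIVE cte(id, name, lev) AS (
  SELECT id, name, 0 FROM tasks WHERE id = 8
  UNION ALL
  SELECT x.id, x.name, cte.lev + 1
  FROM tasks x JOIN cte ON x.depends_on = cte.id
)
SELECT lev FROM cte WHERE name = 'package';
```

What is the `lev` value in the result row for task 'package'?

2

Base: id=8 (sign) at lev 0.
Iteration 1: rows with depends_on in {8} -> tag (id 9, lev 1), parse (id 10, lev 1).
Iteration 2: rows with depends_on in {9,10} -> lint (id 11, lev 2), package (id 13, lev 2).
Iteration 3: rows with depends_on in {11,13} -> fetch (id 12, lev 3).
Iteration 4: no rows with depends_on in {12}; recursion stops.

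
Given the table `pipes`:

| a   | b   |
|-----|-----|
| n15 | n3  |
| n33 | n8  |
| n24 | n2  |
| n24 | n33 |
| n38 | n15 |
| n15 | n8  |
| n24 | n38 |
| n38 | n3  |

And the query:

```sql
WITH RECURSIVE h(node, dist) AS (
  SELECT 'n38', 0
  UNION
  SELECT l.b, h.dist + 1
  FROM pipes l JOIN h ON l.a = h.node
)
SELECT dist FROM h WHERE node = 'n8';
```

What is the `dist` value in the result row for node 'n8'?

2

Base: (n38, dist=0).
Iteration 1: edges from {n38} -> (n15, dist=1), (n3, dist=1).
Iteration 2: edges from {n15,n3} -> (n3, dist=2), (n8, dist=2).
Iteration 3: no outgoing edges from {n3,n8}; recursion stops.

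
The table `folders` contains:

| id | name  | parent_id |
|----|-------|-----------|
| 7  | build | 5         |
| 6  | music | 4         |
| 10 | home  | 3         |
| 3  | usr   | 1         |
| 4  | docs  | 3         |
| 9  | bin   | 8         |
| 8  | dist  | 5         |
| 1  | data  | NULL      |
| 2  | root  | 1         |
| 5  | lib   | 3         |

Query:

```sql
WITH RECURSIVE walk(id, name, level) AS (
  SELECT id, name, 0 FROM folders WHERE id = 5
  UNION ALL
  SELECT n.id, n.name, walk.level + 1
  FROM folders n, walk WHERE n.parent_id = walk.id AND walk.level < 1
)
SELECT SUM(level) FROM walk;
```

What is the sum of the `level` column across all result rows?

Base: id=5 (lib) at level 0.
Iteration 1: rows with parent_id in {5} -> build (id 7, level 1), dist (id 8, level 1).
Iteration 2: level < 1 fails for all current rows; recursion stops.
SUM(level) = 0 + 1 + 1 = 2.

2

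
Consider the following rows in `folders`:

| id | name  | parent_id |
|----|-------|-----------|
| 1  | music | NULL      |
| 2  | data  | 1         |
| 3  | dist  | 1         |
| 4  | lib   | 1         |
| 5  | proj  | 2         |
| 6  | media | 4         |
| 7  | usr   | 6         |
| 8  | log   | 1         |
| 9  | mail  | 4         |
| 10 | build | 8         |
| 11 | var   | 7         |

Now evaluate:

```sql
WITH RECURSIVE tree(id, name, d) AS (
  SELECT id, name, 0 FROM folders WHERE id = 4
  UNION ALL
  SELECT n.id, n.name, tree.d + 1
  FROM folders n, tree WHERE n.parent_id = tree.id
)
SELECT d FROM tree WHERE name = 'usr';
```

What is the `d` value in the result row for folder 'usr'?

Base: id=4 (lib) at d 0.
Iteration 1: rows with parent_id in {4} -> media (id 6, d 1), mail (id 9, d 1).
Iteration 2: rows with parent_id in {6,9} -> usr (id 7, d 2).
Iteration 3: rows with parent_id in {7} -> var (id 11, d 3).
Iteration 4: no rows with parent_id in {11}; recursion stops.

2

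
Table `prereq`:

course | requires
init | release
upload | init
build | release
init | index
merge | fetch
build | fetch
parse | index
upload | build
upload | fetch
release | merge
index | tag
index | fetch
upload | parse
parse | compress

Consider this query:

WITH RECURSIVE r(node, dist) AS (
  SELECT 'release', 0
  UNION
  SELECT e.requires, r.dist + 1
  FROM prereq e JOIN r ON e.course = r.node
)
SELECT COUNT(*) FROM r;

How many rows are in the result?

3

Base: (release, dist=0).
Iteration 1: edges from {release} -> (merge, dist=1).
Iteration 2: edges from {merge} -> (fetch, dist=2).
Iteration 3: no outgoing edges from {fetch}; recursion stops.
Total rows emitted: 3.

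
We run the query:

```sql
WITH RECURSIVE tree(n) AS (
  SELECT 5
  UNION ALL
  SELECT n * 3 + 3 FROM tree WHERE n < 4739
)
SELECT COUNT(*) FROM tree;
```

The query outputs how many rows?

8

Base: n=5.
Iteration 1: 5 < 4739 holds -> n = 5 * 3 + 3 = 18.
Iteration 2: 18 < 4739 holds -> n = 18 * 3 + 3 = 57.
Iteration 3: 57 < 4739 holds -> n = 57 * 3 + 3 = 174.
Iteration 4: 174 < 4739 holds -> n = 174 * 3 + 3 = 525.
Iteration 5: 525 < 4739 holds -> n = 525 * 3 + 3 = 1578.
Iteration 6: 1578 < 4739 holds -> n = 1578 * 3 + 3 = 4737.
Iteration 7: 4737 < 4739 holds -> n = 4737 * 3 + 3 = 14214.
Iteration 8: 14214 < 4739 fails; recursion stops.
Total rows emitted: 8.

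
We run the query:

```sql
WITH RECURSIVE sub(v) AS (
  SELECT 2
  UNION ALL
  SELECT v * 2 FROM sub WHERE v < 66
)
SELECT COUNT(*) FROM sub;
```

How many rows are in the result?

Base: v=2.
Iteration 1: 2 < 66 holds -> v = 2 * 2 = 4.
Iteration 2: 4 < 66 holds -> v = 4 * 2 = 8.
Iteration 3: 8 < 66 holds -> v = 8 * 2 = 16.
Iteration 4: 16 < 66 holds -> v = 16 * 2 = 32.
Iteration 5: 32 < 66 holds -> v = 32 * 2 = 64.
Iteration 6: 64 < 66 holds -> v = 64 * 2 = 128.
Iteration 7: 128 < 66 fails; recursion stops.
Total rows emitted: 7.

7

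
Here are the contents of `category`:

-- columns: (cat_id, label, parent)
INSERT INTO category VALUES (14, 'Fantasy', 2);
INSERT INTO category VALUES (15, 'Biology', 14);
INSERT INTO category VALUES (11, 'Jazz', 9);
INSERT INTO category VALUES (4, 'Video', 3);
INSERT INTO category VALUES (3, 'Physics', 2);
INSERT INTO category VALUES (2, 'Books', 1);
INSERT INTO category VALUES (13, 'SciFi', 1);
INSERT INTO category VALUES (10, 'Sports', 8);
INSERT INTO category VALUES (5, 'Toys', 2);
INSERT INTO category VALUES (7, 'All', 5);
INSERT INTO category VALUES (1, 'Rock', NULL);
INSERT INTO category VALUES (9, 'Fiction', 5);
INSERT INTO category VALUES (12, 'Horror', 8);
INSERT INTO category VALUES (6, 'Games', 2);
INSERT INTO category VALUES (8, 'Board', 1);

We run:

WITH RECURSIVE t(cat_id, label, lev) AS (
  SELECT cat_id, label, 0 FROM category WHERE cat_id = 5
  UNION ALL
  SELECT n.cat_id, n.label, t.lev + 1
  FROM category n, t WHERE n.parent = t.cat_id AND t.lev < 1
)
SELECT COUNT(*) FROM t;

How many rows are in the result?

Base: cat_id=5 (Toys) at lev 0.
Iteration 1: rows with parent in {5} -> All (id 7, lev 1), Fiction (id 9, lev 1).
Iteration 2: lev < 1 fails for all current rows; recursion stops.
Total rows emitted: 3.

3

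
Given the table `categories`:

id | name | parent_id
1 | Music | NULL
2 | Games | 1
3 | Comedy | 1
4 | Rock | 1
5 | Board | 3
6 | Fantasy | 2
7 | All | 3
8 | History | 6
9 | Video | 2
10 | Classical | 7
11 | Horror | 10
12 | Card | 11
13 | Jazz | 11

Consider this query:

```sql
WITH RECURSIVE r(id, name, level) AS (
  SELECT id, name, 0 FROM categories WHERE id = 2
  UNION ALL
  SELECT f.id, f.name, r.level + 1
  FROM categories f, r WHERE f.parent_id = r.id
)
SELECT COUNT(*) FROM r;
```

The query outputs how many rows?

Base: id=2 (Games) at level 0.
Iteration 1: rows with parent_id in {2} -> Fantasy (id 6, level 1), Video (id 9, level 1).
Iteration 2: rows with parent_id in {6,9} -> History (id 8, level 2).
Iteration 3: no rows with parent_id in {8}; recursion stops.
Total rows emitted: 4.

4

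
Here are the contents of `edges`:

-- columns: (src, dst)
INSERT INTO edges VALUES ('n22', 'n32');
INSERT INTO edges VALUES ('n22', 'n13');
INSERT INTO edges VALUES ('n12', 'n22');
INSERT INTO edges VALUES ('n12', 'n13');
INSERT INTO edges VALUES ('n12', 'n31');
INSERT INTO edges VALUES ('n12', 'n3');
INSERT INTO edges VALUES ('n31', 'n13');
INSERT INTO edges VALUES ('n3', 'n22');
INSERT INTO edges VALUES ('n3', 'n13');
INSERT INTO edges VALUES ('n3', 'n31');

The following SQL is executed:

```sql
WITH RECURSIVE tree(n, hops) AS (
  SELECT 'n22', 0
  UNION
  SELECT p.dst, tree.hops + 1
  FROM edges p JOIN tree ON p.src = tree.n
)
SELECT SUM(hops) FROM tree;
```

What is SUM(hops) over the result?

2

Base: (n22, hops=0).
Iteration 1: edges from {n22} -> (n13, hops=1), (n32, hops=1).
Iteration 2: no outgoing edges from {n13,n32}; recursion stops.
SUM(hops) = 0 + 1 + 1 = 2.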